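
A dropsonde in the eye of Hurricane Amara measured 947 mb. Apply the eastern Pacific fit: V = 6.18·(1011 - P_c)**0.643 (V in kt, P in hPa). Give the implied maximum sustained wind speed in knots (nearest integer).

ΔP = 1011 − 947 = 64 mb.
64^0.643 ≈ 14.500.
V ≈ 6.18 × 14.500 ≈ 89.6 kt.

90 kt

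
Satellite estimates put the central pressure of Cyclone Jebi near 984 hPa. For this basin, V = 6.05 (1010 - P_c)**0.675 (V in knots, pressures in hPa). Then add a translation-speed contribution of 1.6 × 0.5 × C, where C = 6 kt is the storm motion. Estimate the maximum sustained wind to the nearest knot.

59 kt

ΔP = 1010 − 984 = 26 hPa.
26^0.675 ≈ 9.018.
V ≈ 6.05 × 9.018 ≈ 54.6 kt.
Translation term: 1.6 × 0.5 × 6 = 4.8 kt.
Corrected V ≈ 59.4 kt → 59 kt.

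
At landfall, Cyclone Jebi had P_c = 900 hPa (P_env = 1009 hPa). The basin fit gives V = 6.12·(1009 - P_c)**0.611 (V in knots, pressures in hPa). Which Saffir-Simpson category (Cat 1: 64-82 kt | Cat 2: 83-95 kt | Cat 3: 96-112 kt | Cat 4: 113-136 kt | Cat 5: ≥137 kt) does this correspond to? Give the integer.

3

ΔP = 1009 − 900 = 109 hPa.
V ≈ 6.12 × 109^0.611 = 6.12 × 17.57 ≈ 108 kt.
108 kt falls in the Category 3 band.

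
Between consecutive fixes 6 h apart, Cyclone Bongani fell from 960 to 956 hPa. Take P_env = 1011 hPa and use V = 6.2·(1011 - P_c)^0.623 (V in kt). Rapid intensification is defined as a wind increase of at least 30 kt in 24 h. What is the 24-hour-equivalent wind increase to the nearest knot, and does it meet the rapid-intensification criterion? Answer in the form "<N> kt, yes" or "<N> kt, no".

14 kt, no

V₁: ΔP = 51, V ≈ 6.2 × 51^0.623 ≈ 71.81 kt.
V₂: ΔP = 55, V ≈ 6.2 × 55^0.623 ≈ 75.27 kt.
ΔV over 6 h = 3.46 kt → 24 h equivalent = 3.46 × 24/6 ≈ 13.84 kt.
14 kt < 30 kt ⇒ not rapid intensification.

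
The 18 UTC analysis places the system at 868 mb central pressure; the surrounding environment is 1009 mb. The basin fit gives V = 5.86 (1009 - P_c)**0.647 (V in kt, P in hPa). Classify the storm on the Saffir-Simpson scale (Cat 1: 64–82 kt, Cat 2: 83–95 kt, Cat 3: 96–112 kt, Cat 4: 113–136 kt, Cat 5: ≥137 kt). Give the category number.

5

ΔP = 1009 − 868 = 141 mb.
V ≈ 5.86 × 141^0.647 = 5.86 × 24.58 ≈ 144 kt.
144 kt falls in the Category 5 band.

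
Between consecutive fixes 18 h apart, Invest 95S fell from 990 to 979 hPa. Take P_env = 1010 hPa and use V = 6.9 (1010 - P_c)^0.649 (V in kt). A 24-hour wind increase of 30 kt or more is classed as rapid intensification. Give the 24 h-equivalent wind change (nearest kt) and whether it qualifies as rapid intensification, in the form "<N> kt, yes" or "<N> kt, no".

V₁: ΔP = 20, V ≈ 6.9 × 20^0.649 ≈ 48.22 kt.
V₂: ΔP = 31, V ≈ 6.9 × 31^0.649 ≈ 64.08 kt.
ΔV over 18 h = 15.86 kt → 24 h equivalent = 15.86 × 24/18 ≈ 21.15 kt.
21 kt < 30 kt ⇒ not rapid intensification.

21 kt, no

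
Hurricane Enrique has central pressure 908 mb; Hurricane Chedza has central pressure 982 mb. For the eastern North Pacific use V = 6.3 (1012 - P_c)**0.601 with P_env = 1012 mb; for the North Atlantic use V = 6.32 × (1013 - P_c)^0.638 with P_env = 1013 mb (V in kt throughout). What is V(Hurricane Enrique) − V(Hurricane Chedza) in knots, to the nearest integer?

46 kt

Hurricane Enrique: ΔP = 104; V ≈ 6.3 × 104^0.601 ≈ 102.70 kt.
Hurricane Chedza: ΔP = 31; V ≈ 6.32 × 31^0.638 ≈ 56.52 kt.
Difference ≈ 102.70 − 56.52 = 46.18 → 46 kt.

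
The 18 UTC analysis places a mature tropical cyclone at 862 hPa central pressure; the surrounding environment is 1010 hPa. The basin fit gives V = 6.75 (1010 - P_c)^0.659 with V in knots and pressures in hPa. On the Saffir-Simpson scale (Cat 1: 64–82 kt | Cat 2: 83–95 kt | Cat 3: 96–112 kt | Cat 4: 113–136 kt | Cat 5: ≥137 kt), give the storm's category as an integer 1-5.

ΔP = 1010 − 862 = 148 hPa.
V ≈ 6.75 × 148^0.659 = 6.75 × 26.93 ≈ 182 kt.
182 kt falls in the Category 5 band.

5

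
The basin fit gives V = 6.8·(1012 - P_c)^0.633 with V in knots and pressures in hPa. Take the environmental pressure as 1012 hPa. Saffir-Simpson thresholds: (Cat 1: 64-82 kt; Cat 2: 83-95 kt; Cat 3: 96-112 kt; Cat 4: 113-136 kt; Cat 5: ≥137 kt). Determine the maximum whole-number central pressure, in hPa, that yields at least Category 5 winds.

897 hPa

Category 5 begins at V = 137 kt.
Required ΔP = (137/6.8)^(1/0.633) = 20.147^1.580 ≈ 114.91 hPa.
P_c ≤ 1012 − 114.91 = 897.09, so the highest integer P_c is 897 hPa.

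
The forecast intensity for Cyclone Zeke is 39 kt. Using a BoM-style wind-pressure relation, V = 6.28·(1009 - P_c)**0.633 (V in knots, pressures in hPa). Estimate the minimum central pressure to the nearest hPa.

ΔP = (V / 6.28)^(1/0.633) = (39/6.28)^1.580.
39/6.28 = 6.210; 6.210^1.580 ≈ 17.90 hPa.
P_c = 1009 − 17.90 = 991.10 ≈ 991 hPa.

991 hPa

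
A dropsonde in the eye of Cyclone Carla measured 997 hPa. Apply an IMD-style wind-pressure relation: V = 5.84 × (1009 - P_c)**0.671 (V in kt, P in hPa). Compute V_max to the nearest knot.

ΔP = 1009 − 997 = 12 hPa.
12^0.671 ≈ 5.298.
V ≈ 5.84 × 5.298 ≈ 30.9 kt.

31 kt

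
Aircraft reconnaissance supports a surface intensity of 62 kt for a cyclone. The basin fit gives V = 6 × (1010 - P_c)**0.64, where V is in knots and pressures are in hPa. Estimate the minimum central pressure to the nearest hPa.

972 hPa

ΔP = (V / 6)^(1/0.64) = (62/6)^1.562.
62/6 = 10.333; 10.333^1.562 ≈ 38.44 hPa.
P_c = 1010 − 38.44 = 971.56 ≈ 972 hPa.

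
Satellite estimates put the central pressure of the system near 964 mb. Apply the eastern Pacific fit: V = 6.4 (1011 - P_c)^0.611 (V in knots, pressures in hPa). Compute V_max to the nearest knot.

ΔP = 1011 − 964 = 47 mb.
47^0.611 ≈ 10.511.
V ≈ 6.4 × 10.511 ≈ 67.3 kt.

67 kt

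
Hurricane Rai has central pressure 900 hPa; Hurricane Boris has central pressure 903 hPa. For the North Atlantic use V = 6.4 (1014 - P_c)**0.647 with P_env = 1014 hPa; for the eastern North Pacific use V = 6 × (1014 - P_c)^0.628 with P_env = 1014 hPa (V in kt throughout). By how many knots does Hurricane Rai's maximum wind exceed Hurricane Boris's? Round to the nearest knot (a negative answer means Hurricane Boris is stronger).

Hurricane Rai: ΔP = 114; V ≈ 6.4 × 114^0.647 ≈ 137.09 kt.
Hurricane Boris: ΔP = 111; V ≈ 6 × 111^0.628 ≈ 115.51 kt.
Difference ≈ 137.09 − 115.51 = 21.58 → 22 kt.

22 kt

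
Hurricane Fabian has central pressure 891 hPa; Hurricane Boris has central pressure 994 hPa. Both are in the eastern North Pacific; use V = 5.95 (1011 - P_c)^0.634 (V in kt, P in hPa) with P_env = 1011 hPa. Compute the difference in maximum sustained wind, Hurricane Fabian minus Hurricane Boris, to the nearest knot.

88 kt

Hurricane Fabian: ΔP = 120; V ≈ 5.95 × 120^0.634 ≈ 123.80 kt.
Hurricane Boris: ΔP = 17; V ≈ 5.95 × 17^0.634 ≈ 35.86 kt.
Difference ≈ 123.80 − 35.86 = 87.94 → 88 kt.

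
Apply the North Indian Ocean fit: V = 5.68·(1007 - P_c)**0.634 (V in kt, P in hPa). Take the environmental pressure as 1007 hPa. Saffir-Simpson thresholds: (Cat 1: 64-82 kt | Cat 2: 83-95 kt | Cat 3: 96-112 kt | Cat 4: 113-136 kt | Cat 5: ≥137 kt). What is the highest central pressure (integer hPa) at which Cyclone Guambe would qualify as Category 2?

Category 2 begins at V = 83 kt.
Required ΔP = (83/5.68)^(1/0.634) = 14.613^1.577 ≈ 68.72 hPa.
P_c ≤ 1007 − 68.72 = 938.28, so the highest integer P_c is 938 hPa.

938 hPa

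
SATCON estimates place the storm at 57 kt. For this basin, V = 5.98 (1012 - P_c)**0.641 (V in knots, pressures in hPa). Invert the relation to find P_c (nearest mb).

978 mb

ΔP = (V / 5.98)^(1/0.641) = (57/5.98)^1.560.
57/5.98 = 9.532; 9.532^1.560 ≈ 33.70 mb.
P_c = 1012 − 33.70 = 978.30 ≈ 978 mb.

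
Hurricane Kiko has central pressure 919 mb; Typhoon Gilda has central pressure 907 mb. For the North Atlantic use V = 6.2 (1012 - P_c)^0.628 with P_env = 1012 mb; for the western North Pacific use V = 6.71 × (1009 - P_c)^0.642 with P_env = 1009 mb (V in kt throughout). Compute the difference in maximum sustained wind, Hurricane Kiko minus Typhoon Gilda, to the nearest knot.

Hurricane Kiko: ΔP = 93; V ≈ 6.2 × 93^0.628 ≈ 106.81 kt.
Typhoon Gilda: ΔP = 102; V ≈ 6.71 × 102^0.642 ≈ 130.69 kt.
Difference ≈ 106.81 − 130.69 = -23.88 → -24 kt.

-24 kt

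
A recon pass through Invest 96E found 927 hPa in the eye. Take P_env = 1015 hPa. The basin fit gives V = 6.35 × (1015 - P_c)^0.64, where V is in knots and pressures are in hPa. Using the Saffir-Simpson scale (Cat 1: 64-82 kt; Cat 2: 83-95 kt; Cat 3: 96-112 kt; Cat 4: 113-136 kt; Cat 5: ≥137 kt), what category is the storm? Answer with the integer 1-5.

ΔP = 1015 − 927 = 88 hPa.
V ≈ 6.35 × 88^0.64 = 6.35 × 17.56 ≈ 111 kt.
111 kt falls in the Category 3 band.

3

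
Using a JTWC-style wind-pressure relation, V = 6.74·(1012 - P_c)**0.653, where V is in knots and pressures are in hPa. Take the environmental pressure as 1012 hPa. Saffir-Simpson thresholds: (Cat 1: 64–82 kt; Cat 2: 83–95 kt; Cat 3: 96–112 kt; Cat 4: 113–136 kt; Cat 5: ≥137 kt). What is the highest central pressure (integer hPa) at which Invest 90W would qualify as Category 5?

911 hPa

Category 5 begins at V = 137 kt.
Required ΔP = (137/6.74)^(1/0.653) = 20.326^1.531 ≈ 100.73 hPa.
P_c ≤ 1012 − 100.73 = 911.27, so the highest integer P_c is 911 hPa.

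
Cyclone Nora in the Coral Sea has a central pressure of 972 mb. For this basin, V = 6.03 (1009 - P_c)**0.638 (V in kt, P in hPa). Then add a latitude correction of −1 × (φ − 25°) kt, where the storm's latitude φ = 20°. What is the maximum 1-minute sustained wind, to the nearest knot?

ΔP = 1009 − 972 = 37 mb.
37^0.638 ≈ 10.012.
V ≈ 6.03 × 10.012 ≈ 60.4 kt.
Latitude correction: −1 × (20 − 25) = 5 kt.
Corrected V ≈ 65.4 kt → 65 kt.

65 kt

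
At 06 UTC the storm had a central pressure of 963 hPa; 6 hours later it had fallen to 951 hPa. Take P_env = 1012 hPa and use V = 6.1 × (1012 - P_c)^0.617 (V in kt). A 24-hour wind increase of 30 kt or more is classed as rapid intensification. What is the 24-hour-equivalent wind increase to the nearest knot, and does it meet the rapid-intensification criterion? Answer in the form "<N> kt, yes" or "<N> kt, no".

V₁: ΔP = 49, V ≈ 6.1 × 49^0.617 ≈ 67.33 kt.
V₂: ΔP = 61, V ≈ 6.1 × 61^0.617 ≈ 77.07 kt.
ΔV over 6 h = 9.74 kt → 24 h equivalent = 9.74 × 24/6 ≈ 38.96 kt.
39 kt ≥ 30 kt ⇒ rapid intensification.

39 kt, yes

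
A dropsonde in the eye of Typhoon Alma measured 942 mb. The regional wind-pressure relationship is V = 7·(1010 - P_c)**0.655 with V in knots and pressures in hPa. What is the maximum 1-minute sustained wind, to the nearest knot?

ΔP = 1010 − 942 = 68 mb.
68^0.655 ≈ 15.860.
V ≈ 7 × 15.860 ≈ 111.0 kt.

111 kt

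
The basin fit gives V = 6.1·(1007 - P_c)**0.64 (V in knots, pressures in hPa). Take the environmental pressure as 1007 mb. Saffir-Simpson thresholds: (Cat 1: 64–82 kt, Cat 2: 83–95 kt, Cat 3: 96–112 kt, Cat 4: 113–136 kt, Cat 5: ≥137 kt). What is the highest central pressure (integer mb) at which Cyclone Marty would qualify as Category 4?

Category 4 begins at V = 113 kt.
Required ΔP = (113/6.1)^(1/0.64) = 18.525^1.562 ≈ 95.69 mb.
P_c ≤ 1007 − 95.69 = 911.31, so the highest integer P_c is 911 mb.

911 mb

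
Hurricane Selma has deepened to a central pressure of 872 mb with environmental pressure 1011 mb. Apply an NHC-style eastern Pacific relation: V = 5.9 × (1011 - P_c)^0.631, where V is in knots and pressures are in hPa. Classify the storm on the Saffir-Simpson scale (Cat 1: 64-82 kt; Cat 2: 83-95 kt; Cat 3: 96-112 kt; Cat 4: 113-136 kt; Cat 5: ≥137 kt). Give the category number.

ΔP = 1011 − 872 = 139 mb.
V ≈ 5.9 × 139^0.631 = 5.9 × 22.50 ≈ 133 kt.
133 kt falls in the Category 4 band.

4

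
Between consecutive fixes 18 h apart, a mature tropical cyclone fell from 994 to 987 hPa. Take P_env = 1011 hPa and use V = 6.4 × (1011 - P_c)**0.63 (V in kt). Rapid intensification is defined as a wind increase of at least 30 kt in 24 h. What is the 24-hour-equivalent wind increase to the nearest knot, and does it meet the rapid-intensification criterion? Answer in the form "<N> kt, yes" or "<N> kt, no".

V₁: ΔP = 17, V ≈ 6.4 × 17^0.63 ≈ 38.14 kt.
V₂: ΔP = 24, V ≈ 6.4 × 24^0.63 ≈ 47.39 kt.
ΔV over 18 h = 9.25 kt → 24 h equivalent = 9.25 × 24/18 ≈ 12.33 kt.
12 kt < 30 kt ⇒ not rapid intensification.

12 kt, no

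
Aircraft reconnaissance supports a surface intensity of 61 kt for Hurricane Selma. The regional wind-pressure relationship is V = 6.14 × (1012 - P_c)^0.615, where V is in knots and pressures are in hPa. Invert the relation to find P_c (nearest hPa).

ΔP = (V / 6.14)^(1/0.615) = (61/6.14)^1.626.
61/6.14 = 9.935; 9.935^1.626 ≈ 41.82 hPa.
P_c = 1012 − 41.82 = 970.18 ≈ 970 hPa.

970 hPa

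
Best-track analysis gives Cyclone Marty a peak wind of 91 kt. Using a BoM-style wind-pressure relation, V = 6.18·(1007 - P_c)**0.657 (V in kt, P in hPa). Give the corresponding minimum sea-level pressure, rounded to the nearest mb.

ΔP = (V / 6.18)^(1/0.657) = (91/6.18)^1.522.
91/6.18 = 14.725; 14.725^1.522 ≈ 59.96 mb.
P_c = 1007 − 59.96 = 947.04 ≈ 947 mb.

947 mb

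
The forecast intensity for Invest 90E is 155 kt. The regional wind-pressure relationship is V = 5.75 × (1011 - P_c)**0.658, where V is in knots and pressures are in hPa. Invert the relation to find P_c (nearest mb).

ΔP = (V / 5.75)^(1/0.658) = (155/5.75)^1.520.
155/5.75 = 26.957; 26.957^1.520 ≈ 149.37 mb.
P_c = 1011 − 149.37 = 861.63 ≈ 862 mb.

862 mb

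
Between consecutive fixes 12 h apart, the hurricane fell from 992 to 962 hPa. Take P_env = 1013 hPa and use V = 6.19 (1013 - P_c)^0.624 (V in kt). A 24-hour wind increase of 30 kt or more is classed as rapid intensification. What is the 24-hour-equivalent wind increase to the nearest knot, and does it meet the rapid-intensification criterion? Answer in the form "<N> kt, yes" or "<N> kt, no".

61 kt, yes

V₁: ΔP = 21, V ≈ 6.19 × 21^0.624 ≈ 41.38 kt.
V₂: ΔP = 51, V ≈ 6.19 × 51^0.624 ≈ 71.98 kt.
ΔV over 12 h = 30.60 kt → 24 h equivalent = 30.60 × 24/12 ≈ 61.20 kt.
61 kt ≥ 30 kt ⇒ rapid intensification.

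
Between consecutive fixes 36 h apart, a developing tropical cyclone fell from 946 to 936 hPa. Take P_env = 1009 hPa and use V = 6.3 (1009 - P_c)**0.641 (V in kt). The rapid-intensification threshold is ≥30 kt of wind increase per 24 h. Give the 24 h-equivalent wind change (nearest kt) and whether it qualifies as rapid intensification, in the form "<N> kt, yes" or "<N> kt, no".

V₁: ΔP = 63, V ≈ 6.3 × 63^0.641 ≈ 89.68 kt.
V₂: ΔP = 73, V ≈ 6.3 × 73^0.641 ≈ 98.57 kt.
ΔV over 36 h = 8.89 kt → 24 h equivalent = 8.89 × 24/36 ≈ 5.93 kt.
6 kt < 30 kt ⇒ not rapid intensification.

6 kt, no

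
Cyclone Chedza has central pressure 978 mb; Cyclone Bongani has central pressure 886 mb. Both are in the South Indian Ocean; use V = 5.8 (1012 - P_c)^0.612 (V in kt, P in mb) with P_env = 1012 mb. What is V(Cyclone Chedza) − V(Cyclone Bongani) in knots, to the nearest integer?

Cyclone Chedza: ΔP = 34; V ≈ 5.8 × 34^0.612 ≈ 50.20 kt.
Cyclone Bongani: ΔP = 126; V ≈ 5.8 × 126^0.612 ≈ 111.91 kt.
Difference ≈ 50.20 − 111.91 = -61.71 → -62 kt.

-62 kt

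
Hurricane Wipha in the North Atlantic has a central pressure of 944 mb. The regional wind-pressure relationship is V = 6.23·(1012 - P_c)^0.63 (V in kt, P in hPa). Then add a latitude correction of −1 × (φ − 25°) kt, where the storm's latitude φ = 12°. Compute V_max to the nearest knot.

102 kt

ΔP = 1012 − 944 = 68 mb.
68^0.63 ≈ 14.272.
V ≈ 6.23 × 14.272 ≈ 88.9 kt.
Latitude correction: −1 × (12 − 25) = 13 kt.
Corrected V ≈ 101.9 kt → 102 kt.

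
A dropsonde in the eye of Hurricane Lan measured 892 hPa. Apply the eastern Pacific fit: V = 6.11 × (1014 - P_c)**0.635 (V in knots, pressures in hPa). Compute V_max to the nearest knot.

129 kt

ΔP = 1014 − 892 = 122 hPa.
122^0.635 ≈ 21.127.
V ≈ 6.11 × 21.127 ≈ 129.1 kt.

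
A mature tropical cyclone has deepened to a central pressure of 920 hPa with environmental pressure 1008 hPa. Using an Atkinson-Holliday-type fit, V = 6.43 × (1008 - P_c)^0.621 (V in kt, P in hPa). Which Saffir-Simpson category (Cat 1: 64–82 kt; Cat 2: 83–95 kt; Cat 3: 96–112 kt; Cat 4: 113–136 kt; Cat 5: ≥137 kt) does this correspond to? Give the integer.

ΔP = 1008 − 920 = 88 hPa.
V ≈ 6.43 × 88^0.621 = 6.43 × 16.13 ≈ 104 kt.
104 kt falls in the Category 3 band.

3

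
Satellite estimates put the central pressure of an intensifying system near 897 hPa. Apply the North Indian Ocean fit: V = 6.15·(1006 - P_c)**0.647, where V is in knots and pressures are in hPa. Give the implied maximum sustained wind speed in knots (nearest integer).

128 kt

ΔP = 1006 − 897 = 109 hPa.
109^0.647 ≈ 20.807.
V ≈ 6.15 × 20.807 ≈ 128.0 kt.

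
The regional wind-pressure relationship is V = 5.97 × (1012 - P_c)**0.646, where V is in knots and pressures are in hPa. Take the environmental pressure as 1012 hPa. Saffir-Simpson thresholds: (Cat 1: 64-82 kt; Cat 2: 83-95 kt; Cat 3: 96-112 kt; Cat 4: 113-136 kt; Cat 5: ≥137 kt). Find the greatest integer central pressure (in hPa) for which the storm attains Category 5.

Category 5 begins at V = 137 kt.
Required ΔP = (137/5.97)^(1/0.646) = 22.948^1.548 ≈ 127.77 hPa.
P_c ≤ 1012 − 127.77 = 884.23, so the highest integer P_c is 884 hPa.

884 hPa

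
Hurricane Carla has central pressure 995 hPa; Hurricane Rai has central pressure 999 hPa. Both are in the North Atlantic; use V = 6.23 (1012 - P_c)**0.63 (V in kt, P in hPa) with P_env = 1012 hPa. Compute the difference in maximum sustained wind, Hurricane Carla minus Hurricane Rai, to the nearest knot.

6 kt

Hurricane Carla: ΔP = 17; V ≈ 6.23 × 17^0.63 ≈ 37.13 kt.
Hurricane Rai: ΔP = 13; V ≈ 6.23 × 13^0.63 ≈ 31.35 kt.
Difference ≈ 37.13 − 31.35 = 5.78 → 6 kt.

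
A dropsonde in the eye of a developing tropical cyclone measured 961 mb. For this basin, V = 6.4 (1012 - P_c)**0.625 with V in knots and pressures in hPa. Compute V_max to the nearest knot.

75 kt

ΔP = 1012 − 961 = 51 mb.
51^0.625 ≈ 11.674.
V ≈ 6.4 × 11.674 ≈ 74.7 kt.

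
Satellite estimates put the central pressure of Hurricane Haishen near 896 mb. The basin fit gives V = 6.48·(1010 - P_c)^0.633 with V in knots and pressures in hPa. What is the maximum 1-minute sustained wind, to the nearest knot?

130 kt

ΔP = 1010 − 896 = 114 mb.
114^0.633 ≈ 20.046.
V ≈ 6.48 × 20.046 ≈ 129.9 kt.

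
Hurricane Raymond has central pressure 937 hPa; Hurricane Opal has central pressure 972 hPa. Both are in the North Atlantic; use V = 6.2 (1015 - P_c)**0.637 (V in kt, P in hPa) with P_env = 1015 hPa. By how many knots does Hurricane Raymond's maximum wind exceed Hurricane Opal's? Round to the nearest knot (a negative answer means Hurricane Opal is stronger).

Hurricane Raymond: ΔP = 78; V ≈ 6.2 × 78^0.637 ≈ 99.46 kt.
Hurricane Opal: ΔP = 43; V ≈ 6.2 × 43^0.637 ≈ 68.06 kt.
Difference ≈ 99.46 − 68.06 = 31.40 → 31 kt.

31 kt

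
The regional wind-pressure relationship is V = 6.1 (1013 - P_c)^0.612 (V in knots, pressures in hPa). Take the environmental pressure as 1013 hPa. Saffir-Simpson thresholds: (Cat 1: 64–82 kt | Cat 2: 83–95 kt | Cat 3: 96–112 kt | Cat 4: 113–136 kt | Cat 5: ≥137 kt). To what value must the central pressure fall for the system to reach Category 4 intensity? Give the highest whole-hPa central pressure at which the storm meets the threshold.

Category 4 begins at V = 113 kt.
Required ΔP = (113/6.1)^(1/0.612) = 18.525^1.634 ≈ 117.89 hPa.
P_c ≤ 1013 − 117.89 = 895.11, so the highest integer P_c is 895 hPa.

895 hPa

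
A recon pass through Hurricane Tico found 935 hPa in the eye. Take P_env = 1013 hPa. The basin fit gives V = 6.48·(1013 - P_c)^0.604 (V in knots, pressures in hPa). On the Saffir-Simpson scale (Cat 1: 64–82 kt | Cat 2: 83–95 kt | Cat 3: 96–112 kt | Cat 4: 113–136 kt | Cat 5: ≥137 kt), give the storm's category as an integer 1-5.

ΔP = 1013 − 935 = 78 hPa.
V ≈ 6.48 × 78^0.604 = 6.48 × 13.89 ≈ 90 kt.
90 kt falls in the Category 2 band.

2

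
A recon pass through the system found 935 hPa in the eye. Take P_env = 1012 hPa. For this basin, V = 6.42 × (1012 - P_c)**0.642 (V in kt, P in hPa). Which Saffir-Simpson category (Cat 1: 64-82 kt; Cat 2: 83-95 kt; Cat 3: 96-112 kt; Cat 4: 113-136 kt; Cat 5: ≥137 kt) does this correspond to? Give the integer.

ΔP = 1012 − 935 = 77 hPa.
V ≈ 6.42 × 77^0.642 = 6.42 × 16.26 ≈ 104 kt.
104 kt falls in the Category 3 band.

3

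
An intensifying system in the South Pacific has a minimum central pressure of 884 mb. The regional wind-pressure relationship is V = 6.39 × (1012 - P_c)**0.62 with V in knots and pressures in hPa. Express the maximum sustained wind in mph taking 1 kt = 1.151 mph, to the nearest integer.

149 mph

ΔP = 1012 − 884 = 128 mb.
V ≈ 6.39 × 128^0.62 = 6.39 × 20.252 ≈ 129.411 kt.
129.411 × 1.151 ≈ 148.95 mph → 149 mph.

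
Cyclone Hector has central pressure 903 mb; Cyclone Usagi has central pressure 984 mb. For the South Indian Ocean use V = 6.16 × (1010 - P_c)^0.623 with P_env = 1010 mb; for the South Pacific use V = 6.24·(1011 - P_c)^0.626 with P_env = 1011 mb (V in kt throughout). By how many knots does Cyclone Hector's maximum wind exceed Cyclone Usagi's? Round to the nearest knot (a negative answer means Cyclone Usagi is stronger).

Cyclone Hector: ΔP = 107; V ≈ 6.16 × 107^0.623 ≈ 113.21 kt.
Cyclone Usagi: ΔP = 27; V ≈ 6.24 × 27^0.626 ≈ 49.12 kt.
Difference ≈ 113.21 − 49.12 = 64.09 → 64 kt.

64 kt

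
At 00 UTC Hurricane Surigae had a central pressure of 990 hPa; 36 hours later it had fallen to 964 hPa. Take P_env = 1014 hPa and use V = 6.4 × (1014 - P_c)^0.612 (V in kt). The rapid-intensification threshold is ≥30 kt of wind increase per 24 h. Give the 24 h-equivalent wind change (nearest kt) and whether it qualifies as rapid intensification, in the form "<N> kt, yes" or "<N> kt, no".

V₁: ΔP = 24, V ≈ 6.4 × 24^0.612 ≈ 44.76 kt.
V₂: ΔP = 50, V ≈ 6.4 × 50^0.612 ≈ 70.14 kt.
ΔV over 36 h = 25.38 kt → 24 h equivalent = 25.38 × 24/36 ≈ 16.92 kt.
17 kt < 30 kt ⇒ not rapid intensification.

17 kt, no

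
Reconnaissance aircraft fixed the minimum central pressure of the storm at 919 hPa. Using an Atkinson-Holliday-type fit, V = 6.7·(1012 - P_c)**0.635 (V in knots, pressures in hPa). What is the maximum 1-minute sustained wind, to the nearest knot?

119 kt

ΔP = 1012 − 919 = 93 hPa.
93^0.635 ≈ 17.782.
V ≈ 6.7 × 17.782 ≈ 119.1 kt.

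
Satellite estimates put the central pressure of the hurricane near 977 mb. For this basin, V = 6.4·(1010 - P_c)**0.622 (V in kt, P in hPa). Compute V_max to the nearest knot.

56 kt

ΔP = 1010 − 977 = 33 mb.
33^0.622 ≈ 8.801.
V ≈ 6.4 × 8.801 ≈ 56.3 kt.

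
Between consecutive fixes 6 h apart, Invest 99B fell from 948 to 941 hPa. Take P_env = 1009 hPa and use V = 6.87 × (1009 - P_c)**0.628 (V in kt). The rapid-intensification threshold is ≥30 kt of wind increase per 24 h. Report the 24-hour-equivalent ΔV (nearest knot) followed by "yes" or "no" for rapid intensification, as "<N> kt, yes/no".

26 kt, no

V₁: ΔP = 61, V ≈ 6.87 × 61^0.628 ≈ 90.81 kt.
V₂: ΔP = 68, V ≈ 6.87 × 68^0.628 ≈ 97.22 kt.
ΔV over 6 h = 6.41 kt → 24 h equivalent = 6.41 × 24/6 ≈ 25.64 kt.
26 kt < 30 kt ⇒ not rapid intensification.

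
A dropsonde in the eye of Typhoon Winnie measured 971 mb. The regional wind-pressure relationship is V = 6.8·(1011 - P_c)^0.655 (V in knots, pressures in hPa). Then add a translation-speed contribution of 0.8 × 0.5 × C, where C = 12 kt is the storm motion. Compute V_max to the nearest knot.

81 kt

ΔP = 1011 − 971 = 40 mb.
40^0.655 ≈ 11.203.
V ≈ 6.8 × 11.203 ≈ 76.2 kt.
Translation term: 0.8 × 0.5 × 12 = 4.8 kt.
Corrected V ≈ 81 kt → 81 kt.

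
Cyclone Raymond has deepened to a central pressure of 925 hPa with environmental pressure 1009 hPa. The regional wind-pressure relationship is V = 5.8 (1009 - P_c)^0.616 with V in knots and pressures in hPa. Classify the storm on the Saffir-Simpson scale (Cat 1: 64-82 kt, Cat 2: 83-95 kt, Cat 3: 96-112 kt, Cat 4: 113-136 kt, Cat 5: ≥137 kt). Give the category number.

2

ΔP = 1009 − 925 = 84 hPa.
V ≈ 5.8 × 84^0.616 = 5.8 × 15.32 ≈ 89 kt.
89 kt falls in the Category 2 band.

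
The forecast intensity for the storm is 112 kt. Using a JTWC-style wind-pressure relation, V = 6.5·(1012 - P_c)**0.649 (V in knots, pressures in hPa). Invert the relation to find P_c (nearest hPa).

932 hPa

ΔP = (V / 6.5)^(1/0.649) = (112/6.5)^1.541.
112/6.5 = 17.231; 17.231^1.541 ≈ 80.34 hPa.
P_c = 1012 − 80.34 = 931.66 ≈ 932 hPa.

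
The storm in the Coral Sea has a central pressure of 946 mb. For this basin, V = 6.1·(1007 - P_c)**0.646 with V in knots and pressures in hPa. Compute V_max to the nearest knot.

ΔP = 1007 − 946 = 61 mb.
61^0.646 ≈ 14.234.
V ≈ 6.1 × 14.234 ≈ 86.8 kt.

87 kt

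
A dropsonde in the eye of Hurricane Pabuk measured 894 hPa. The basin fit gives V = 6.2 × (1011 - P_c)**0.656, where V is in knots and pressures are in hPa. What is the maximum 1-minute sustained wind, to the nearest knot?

141 kt

ΔP = 1011 − 894 = 117 hPa.
117^0.656 ≈ 22.737.
V ≈ 6.2 × 22.737 ≈ 141.0 kt.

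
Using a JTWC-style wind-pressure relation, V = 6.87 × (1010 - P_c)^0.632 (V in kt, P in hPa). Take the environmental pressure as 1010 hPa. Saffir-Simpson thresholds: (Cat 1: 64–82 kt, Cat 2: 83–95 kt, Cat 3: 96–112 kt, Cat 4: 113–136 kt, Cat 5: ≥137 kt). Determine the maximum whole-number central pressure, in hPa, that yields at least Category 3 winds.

Category 3 begins at V = 96 kt.
Required ΔP = (96/6.87)^(1/0.632) = 13.974^1.582 ≈ 64.89 hPa.
P_c ≤ 1010 − 64.89 = 945.11, so the highest integer P_c is 945 hPa.

945 hPa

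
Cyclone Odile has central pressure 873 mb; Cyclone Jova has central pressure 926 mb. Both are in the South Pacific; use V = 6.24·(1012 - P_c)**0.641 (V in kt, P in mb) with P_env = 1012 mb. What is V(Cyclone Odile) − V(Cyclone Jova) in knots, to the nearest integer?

Cyclone Odile: ΔP = 139; V ≈ 6.24 × 139^0.641 ≈ 147.52 kt.
Cyclone Jova: ΔP = 86; V ≈ 6.24 × 86^0.641 ≈ 108.44 kt.
Difference ≈ 147.52 − 108.44 = 39.08 → 39 kt.

39 kt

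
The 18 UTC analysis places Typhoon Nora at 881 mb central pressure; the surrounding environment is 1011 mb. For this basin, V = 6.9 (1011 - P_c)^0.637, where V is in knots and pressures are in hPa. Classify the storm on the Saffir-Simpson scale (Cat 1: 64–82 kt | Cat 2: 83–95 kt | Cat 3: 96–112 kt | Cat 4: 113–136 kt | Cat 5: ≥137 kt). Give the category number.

ΔP = 1011 − 881 = 130 mb.
V ≈ 6.9 × 130^0.637 = 6.9 × 22.21 ≈ 153 kt.
153 kt falls in the Category 5 band.

5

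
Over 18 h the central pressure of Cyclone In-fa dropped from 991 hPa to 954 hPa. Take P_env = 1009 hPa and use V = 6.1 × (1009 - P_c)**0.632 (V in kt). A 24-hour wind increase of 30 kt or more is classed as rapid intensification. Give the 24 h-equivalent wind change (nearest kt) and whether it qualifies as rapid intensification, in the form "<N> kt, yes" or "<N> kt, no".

52 kt, yes

V₁: ΔP = 18, V ≈ 6.1 × 18^0.632 ≈ 37.90 kt.
V₂: ΔP = 55, V ≈ 6.1 × 55^0.632 ≈ 76.78 kt.
ΔV over 18 h = 38.88 kt → 24 h equivalent = 38.88 × 24/18 ≈ 51.84 kt.
52 kt ≥ 30 kt ⇒ rapid intensification.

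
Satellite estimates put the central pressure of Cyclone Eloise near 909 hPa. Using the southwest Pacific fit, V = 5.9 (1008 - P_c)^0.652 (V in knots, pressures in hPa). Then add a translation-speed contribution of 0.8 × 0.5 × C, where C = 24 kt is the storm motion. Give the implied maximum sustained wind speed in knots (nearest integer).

ΔP = 1008 − 909 = 99 hPa.
99^0.652 ≈ 20.006.
V ≈ 5.9 × 20.006 ≈ 118.0 kt.
Translation term: 0.8 × 0.5 × 24 = 9.6 kt.
Corrected V ≈ 127.6 kt → 128 kt.

128 kt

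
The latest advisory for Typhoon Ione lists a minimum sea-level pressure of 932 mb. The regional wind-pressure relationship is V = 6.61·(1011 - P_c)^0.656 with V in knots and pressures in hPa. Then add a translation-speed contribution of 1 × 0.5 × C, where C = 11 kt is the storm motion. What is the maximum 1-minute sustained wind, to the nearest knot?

ΔP = 1011 − 932 = 79 mb.
79^0.656 ≈ 17.573.
V ≈ 6.61 × 17.573 ≈ 116.2 kt.
Translation term: 1 × 0.5 × 11 = 5.5 kt.
Corrected V ≈ 121.7 kt → 122 kt.

122 kt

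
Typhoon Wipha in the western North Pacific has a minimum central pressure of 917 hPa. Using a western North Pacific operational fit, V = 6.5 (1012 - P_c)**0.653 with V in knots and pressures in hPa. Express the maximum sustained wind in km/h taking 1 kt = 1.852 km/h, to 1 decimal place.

235.5 km/h

ΔP = 1012 − 917 = 95 hPa.
V ≈ 6.5 × 95^0.653 = 6.5 × 19.564 ≈ 127.165 kt.
127.165 × 1.852 ≈ 235.51 km/h → 235.5 km/h.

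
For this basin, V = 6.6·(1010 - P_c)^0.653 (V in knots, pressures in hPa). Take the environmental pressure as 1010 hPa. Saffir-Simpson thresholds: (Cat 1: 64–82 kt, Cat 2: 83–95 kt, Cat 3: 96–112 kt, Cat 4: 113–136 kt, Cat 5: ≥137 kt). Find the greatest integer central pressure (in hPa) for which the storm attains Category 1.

977 hPa

Category 1 begins at V = 64 kt.
Required ΔP = (64/6.6)^(1/0.653) = 9.697^1.531 ≈ 32.43 hPa.
P_c ≤ 1010 − 32.43 = 977.57, so the highest integer P_c is 977 hPa.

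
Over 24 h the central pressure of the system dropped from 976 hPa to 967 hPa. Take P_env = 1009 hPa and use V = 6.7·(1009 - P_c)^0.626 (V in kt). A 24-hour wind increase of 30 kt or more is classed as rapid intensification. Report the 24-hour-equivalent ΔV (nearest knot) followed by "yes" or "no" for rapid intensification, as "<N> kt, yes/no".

10 kt, no

V₁: ΔP = 33, V ≈ 6.7 × 33^0.626 ≈ 59.79 kt.
V₂: ΔP = 42, V ≈ 6.7 × 42^0.626 ≈ 69.54 kt.
ΔV over 24 h = 9.75 kt → 24 h equivalent = 9.75 × 24/24 ≈ 9.75 kt.
10 kt < 30 kt ⇒ not rapid intensification.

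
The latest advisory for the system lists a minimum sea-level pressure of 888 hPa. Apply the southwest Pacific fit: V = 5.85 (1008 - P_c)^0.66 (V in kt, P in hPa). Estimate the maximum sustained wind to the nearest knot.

ΔP = 1008 − 888 = 120 hPa.
120^0.66 ≈ 23.565.
V ≈ 5.85 × 23.565 ≈ 137.9 kt.

138 kt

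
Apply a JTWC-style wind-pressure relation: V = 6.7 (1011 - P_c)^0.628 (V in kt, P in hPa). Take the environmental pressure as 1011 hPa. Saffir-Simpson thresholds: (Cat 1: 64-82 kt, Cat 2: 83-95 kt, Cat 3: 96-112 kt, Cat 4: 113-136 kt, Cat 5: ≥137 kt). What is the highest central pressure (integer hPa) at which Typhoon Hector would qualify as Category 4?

Category 4 begins at V = 113 kt.
Required ΔP = (113/6.7)^(1/0.628) = 16.866^1.592 ≈ 89.91 hPa.
P_c ≤ 1011 − 89.91 = 921.09, so the highest integer P_c is 921 hPa.

921 hPa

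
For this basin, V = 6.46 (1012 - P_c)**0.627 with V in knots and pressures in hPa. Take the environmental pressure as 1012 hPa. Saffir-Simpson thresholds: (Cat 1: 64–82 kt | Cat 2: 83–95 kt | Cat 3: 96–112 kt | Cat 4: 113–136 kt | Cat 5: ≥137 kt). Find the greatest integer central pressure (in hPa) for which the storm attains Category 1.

973 hPa

Category 1 begins at V = 64 kt.
Required ΔP = (64/6.46)^(1/0.627) = 9.907^1.595 ≈ 38.76 hPa.
P_c ≤ 1012 − 38.76 = 973.24, so the highest integer P_c is 973 hPa.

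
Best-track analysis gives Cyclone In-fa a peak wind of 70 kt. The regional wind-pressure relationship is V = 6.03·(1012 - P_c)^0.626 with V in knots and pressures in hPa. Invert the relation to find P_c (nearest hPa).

ΔP = (V / 6.03)^(1/0.626) = (70/6.03)^1.597.
70/6.03 = 11.609; 11.609^1.597 ≈ 50.23 hPa.
P_c = 1012 − 50.23 = 961.77 ≈ 962 hPa.

962 hPa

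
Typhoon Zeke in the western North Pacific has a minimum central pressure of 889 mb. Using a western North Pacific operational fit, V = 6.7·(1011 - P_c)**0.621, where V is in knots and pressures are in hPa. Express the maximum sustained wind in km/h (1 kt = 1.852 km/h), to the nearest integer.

ΔP = 1011 − 889 = 122 mb.
V ≈ 6.7 × 122^0.621 = 6.7 × 19.753 ≈ 132.344 kt.
132.344 × 1.852 ≈ 245.10 km/h → 245 km/h.

245 km/h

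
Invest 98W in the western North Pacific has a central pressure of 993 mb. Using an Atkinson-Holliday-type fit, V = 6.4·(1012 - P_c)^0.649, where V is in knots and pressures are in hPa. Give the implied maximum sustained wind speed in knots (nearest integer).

43 kt

ΔP = 1012 − 993 = 19 mb.
19^0.649 ≈ 6.759.
V ≈ 6.4 × 6.759 ≈ 43.3 kt.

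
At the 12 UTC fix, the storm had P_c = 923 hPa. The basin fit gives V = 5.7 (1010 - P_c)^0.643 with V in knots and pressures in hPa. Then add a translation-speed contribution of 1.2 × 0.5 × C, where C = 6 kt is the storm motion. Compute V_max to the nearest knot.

104 kt

ΔP = 1010 − 923 = 87 hPa.
87^0.643 ≈ 17.665.
V ≈ 5.7 × 17.665 ≈ 100.7 kt.
Translation term: 1.2 × 0.5 × 6 = 3.6 kt.
Corrected V ≈ 104.3 kt → 104 kt.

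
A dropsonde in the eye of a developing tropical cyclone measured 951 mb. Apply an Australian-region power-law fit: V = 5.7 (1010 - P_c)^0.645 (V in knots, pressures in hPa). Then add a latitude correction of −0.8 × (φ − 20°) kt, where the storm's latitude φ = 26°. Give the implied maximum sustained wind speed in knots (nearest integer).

ΔP = 1010 − 951 = 59 mb.
59^0.645 ≈ 13.874.
V ≈ 5.7 × 13.874 ≈ 79.1 kt.
Latitude correction: −0.8 × (26 − 20) = -4.8 kt.
Corrected V ≈ 74.3 kt → 74 kt.

74 kt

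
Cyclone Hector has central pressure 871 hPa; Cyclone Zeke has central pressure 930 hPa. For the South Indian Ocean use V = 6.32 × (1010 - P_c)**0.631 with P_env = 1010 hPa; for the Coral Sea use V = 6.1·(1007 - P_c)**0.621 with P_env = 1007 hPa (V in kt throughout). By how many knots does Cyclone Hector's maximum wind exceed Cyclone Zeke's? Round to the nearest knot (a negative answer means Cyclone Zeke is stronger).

52 kt

Cyclone Hector: ΔP = 139; V ≈ 6.32 × 139^0.631 ≈ 142.22 kt.
Cyclone Zeke: ΔP = 77; V ≈ 6.1 × 77^0.621 ≈ 90.54 kt.
Difference ≈ 142.22 − 90.54 = 51.68 → 52 kt.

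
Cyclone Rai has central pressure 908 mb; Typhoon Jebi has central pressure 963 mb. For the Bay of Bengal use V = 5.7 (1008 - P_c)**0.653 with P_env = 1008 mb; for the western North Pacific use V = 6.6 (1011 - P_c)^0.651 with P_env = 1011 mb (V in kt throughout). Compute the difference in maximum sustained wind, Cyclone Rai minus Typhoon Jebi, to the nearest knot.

33 kt

Cyclone Rai: ΔP = 100; V ≈ 5.7 × 100^0.653 ≈ 115.31 kt.
Typhoon Jebi: ΔP = 48; V ≈ 6.6 × 48^0.651 ≈ 82.04 kt.
Difference ≈ 115.31 − 82.04 = 33.27 → 33 kt.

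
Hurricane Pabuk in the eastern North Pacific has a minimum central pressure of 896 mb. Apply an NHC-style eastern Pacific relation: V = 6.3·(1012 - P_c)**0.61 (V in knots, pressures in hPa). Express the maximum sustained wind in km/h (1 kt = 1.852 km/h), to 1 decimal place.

212.0 km/h

ΔP = 1012 − 896 = 116 mb.
V ≈ 6.3 × 116^0.61 = 6.3 × 18.169 ≈ 114.462 kt.
114.462 × 1.852 ≈ 211.98 km/h → 212.0 km/h.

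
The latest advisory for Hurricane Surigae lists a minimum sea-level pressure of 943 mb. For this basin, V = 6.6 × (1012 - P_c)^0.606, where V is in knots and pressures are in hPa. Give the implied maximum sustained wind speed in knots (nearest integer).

86 kt

ΔP = 1012 − 943 = 69 mb.
69^0.606 ≈ 13.012.
V ≈ 6.6 × 13.012 ≈ 85.9 kt.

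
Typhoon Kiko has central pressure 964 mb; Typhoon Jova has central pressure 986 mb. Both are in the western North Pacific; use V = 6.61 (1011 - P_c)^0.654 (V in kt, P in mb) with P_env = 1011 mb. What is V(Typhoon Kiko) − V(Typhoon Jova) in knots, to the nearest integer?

28 kt

Typhoon Kiko: ΔP = 47; V ≈ 6.61 × 47^0.654 ≈ 81.99 kt.
Typhoon Jova: ΔP = 25; V ≈ 6.61 × 25^0.654 ≈ 54.26 kt.
Difference ≈ 81.99 − 54.26 = 27.73 → 28 kt.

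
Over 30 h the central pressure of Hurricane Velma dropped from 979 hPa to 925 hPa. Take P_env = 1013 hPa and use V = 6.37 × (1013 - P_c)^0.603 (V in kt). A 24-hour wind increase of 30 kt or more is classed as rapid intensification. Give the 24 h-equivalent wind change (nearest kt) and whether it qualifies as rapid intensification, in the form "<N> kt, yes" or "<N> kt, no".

33 kt, yes

V₁: ΔP = 34, V ≈ 6.37 × 34^0.603 ≈ 53.41 kt.
V₂: ΔP = 88, V ≈ 6.37 × 88^0.603 ≈ 94.77 kt.
ΔV over 30 h = 41.36 kt → 24 h equivalent = 41.36 × 24/30 ≈ 33.09 kt.
33 kt ≥ 30 kt ⇒ rapid intensification.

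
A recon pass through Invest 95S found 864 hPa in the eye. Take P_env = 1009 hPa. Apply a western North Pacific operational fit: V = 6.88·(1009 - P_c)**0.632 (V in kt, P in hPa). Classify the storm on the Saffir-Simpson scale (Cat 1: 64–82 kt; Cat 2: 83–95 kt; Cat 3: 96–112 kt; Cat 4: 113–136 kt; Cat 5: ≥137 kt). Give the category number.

ΔP = 1009 − 864 = 145 hPa.
V ≈ 6.88 × 145^0.632 = 6.88 × 23.23 ≈ 160 kt.
160 kt falls in the Category 5 band.

5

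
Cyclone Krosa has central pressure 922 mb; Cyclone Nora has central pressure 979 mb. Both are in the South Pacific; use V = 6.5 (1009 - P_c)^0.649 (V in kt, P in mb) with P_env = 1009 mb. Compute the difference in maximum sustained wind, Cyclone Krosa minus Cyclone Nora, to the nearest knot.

59 kt

Cyclone Krosa: ΔP = 87; V ≈ 6.5 × 87^0.649 ≈ 117.94 kt.
Cyclone Nora: ΔP = 30; V ≈ 6.5 × 30^0.649 ≈ 59.10 kt.
Difference ≈ 117.94 − 59.10 = 58.84 → 59 kt.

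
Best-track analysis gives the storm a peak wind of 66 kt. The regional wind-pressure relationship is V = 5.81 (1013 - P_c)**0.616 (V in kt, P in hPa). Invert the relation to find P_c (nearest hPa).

961 hPa

ΔP = (V / 5.81)^(1/0.616) = (66/5.81)^1.623.
66/5.81 = 11.360; 11.360^1.623 ≈ 51.67 hPa.
P_c = 1013 − 51.67 = 961.33 ≈ 961 hPa.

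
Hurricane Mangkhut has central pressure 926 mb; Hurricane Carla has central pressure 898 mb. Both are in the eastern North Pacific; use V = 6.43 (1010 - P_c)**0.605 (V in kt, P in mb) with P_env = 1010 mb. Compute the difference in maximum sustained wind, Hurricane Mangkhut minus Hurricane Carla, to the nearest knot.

-18 kt

Hurricane Mangkhut: ΔP = 84; V ≈ 6.43 × 84^0.605 ≈ 93.84 kt.
Hurricane Carla: ΔP = 112; V ≈ 6.43 × 112^0.605 ≈ 111.68 kt.
Difference ≈ 93.84 − 111.68 = -17.84 → -18 kt.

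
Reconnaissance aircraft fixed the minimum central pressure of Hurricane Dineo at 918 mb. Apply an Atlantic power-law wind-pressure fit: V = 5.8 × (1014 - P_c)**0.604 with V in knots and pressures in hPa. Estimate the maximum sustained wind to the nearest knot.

ΔP = 1014 − 918 = 96 mb.
96^0.604 ≈ 15.750.
V ≈ 5.8 × 15.750 ≈ 91.4 kt.

91 kt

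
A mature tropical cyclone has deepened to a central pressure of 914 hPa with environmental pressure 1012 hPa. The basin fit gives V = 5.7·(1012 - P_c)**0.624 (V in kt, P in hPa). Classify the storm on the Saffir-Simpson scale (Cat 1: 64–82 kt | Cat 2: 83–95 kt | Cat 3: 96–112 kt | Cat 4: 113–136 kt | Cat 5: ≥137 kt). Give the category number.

3

ΔP = 1012 − 914 = 98 hPa.
V ≈ 5.7 × 98^0.624 = 5.7 × 17.48 ≈ 100 kt.
100 kt falls in the Category 3 band.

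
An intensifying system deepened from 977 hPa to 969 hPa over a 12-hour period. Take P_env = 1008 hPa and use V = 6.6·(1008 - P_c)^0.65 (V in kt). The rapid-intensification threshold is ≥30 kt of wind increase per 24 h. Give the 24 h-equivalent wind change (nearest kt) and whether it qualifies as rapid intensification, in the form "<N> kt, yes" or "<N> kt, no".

V₁: ΔP = 31, V ≈ 6.6 × 31^0.65 ≈ 61.51 kt.
V₂: ΔP = 39, V ≈ 6.6 × 39^0.65 ≈ 71.41 kt.
ΔV over 12 h = 9.90 kt → 24 h equivalent = 9.90 × 24/12 ≈ 19.80 kt.
20 kt < 30 kt ⇒ not rapid intensification.

20 kt, no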